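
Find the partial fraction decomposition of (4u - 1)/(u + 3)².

(4u - 1) = P(u + 3) + Q. At u = -3: Q = 4·(-3) - 1 = -13. Coeff of u: P = 4
Result: 4/(u + 3) - 13/(u + 3)²


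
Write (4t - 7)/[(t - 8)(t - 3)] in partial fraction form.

At t=8: P = (4·8 - 7)/(8 - 3) = 5. At t=3: Q = (4·3 - 7)/(3 - 8) = -1
Result: 5/(t - 8) - 1/(t - 3)


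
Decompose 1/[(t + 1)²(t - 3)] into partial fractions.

Cover-up at t=3: γ = 1/(3 + 1)² = 1/16. Cover-up at t=-1: β = 1/(-1 - 3) = -1/4. Comparing t² coeff: α = -γ = -1/16
Result: (-1/16)/(t + 1) - (1/4)/(t + 1)² + (1/16)/(t - 3)


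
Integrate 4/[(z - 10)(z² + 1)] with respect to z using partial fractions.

Cover-up at z=10: α = 4/(10²+1) = 4/101. Coeff matching: β = -4/101, γ = -40/101. Decomposition: (4/101)/(z - 10) - ((4/101)z + 40/101)/(z² + 1). Integrate: linear → ln, quadratic → (1/2)ln + arctan: (4/101) ln|(z - 10)| - (2/101) ln(z² + 1) - (40/101) arctan(z) + C


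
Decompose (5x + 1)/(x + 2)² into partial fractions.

(5x + 1) = α(x + 2) + β. At x = -2: β = 5·(-2) + 1 = -9. Coeff of x: α = 5
Result: 5/(x + 2) - 9/(x + 2)²


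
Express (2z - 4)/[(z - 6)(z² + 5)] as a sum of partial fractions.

At z=6: P = (2·6 - 4)/(6² + 5) = 8/41. Q = -P = -8/41, R = 2 - 6·P = 34/41
Result: (8/41)/(z - 6) - ((8/41)z - 34/41)/(z² + 5)


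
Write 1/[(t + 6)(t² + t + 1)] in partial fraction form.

Cover-up at t = -6: A = 1/((-6)² + 1·(-6) + 1) = 1/31. Then B = -A = -1/31, C = -A·(1 - 6) = 5/31
Result: (1/31)/(t + 6) - ((1/31)t - 5/31)/(t² + t + 1)


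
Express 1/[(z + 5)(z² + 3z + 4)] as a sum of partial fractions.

Cover-up at z = -5: α = 1/((-5)² + 3·(-5) + 4) = 1/14. Then β = -α = -1/14, γ = -α·(3 - 5) = 1/7
Result: (1/14)/(z + 5) - ((1/14)z - 1/7)/(z² + 3z + 4)


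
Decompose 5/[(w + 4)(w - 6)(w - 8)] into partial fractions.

Using cover-up method: P = 1/24, Q = -1/4, R = 5/24
Result: (1/24)/(w + 4) - (1/4)/(w - 6) + (5/24)/(w - 8)


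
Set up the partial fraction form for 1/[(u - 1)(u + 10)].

Distinct linear factors: α/(u - 1) + β/(u + 10)


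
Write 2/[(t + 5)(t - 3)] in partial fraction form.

2/(t + 5)(t - 3) = α/(t + 5) + β/(t - 3). α = 2/(-5 - 3) = -1/4, β = 2/(3 + 5) = 1/4
Result: (-1/4)/(t + 5) + (1/4)/(t - 3)


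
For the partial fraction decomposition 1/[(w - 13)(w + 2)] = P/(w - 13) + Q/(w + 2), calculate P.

Cover-up at w = 13: P = 1/(13 + 2) = 1/15


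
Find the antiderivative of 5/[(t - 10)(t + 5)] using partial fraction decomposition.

Decompose: 5/[(t - 10)(t + 5)] = (1/3)/(t - 10) - (1/3)/(t + 5). Integrate each term: (1/3) ln|(t - 10)| - (1/3) ln|(t + 5)| + C


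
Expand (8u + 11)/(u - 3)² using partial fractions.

(8u + 11) = α(u - 3) + β. At u = 3: β = 8·3 + 11 = 35. Coeff of u: α = 8
Result: 8/(u - 3) + 35/(u - 3)²


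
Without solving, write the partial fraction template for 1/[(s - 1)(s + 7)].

Distinct linear factors: α/(s - 1) + β/(s + 7)


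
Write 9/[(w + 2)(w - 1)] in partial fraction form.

9/(w + 2)(w - 1) = A/(w + 2) + B/(w - 1). A = 9/(-2 - 1) = -3, B = 9/(1 + 2) = 3
Result: -3/(w + 2) + 3/(w - 1)


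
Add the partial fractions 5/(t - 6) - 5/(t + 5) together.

Common denominator (t - 6)(t + 5). Numerator: 5(t + 5) - 5(t - 6) = (5t + 25) - (5t - 30) = 55
Result: (55)/[(t - 6)(t + 5)]


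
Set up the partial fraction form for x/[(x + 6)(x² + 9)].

Linear + irreducible quadratic: P/(x + 6) + (Qx + R)/(x² + 9)


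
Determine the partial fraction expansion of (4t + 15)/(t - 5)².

(4t + 15) = P(t - 5) + Q. At t = 5: Q = 4·5 + 15 = 35. Coeff of t: P = 4
Result: 4/(t - 5) + 35/(t - 5)²


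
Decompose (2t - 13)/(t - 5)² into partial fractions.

(2t - 13) = P(t - 5) + Q. At t = 5: Q = 2·5 - 13 = -3. Coeff of t: P = 2
Result: 2/(t - 5) - 3/(t - 5)²


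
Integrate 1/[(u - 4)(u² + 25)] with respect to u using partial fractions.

Cover-up at u=4: P = 1/(4²+25) = 1/41. Coeff matching: Q = -1/41, R = -4/41. Decomposition: (1/41)/(u - 4) - ((1/41)u + 4/41)/(u² + 25). Integrate: linear → ln, quadratic → (1/2)ln + arctan: (1/41) ln|(u - 4)| - (1/82) ln(u² + 25) - (4/205) arctan(u/5) + C


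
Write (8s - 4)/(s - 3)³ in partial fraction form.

(8s - 4) = A(s - 3)² + B(s - 3) + C. At s = 3: C = 8·3 - 4 = 20. Coefficients: A = 0, B = 8
Result: 8/(s - 3)² + 20/(s - 3)³


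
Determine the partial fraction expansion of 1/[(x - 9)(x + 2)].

1/(x - 9)(x + 2) = α/(x - 9) + β/(x + 2). α = 1/(9 + 2) = 1/11, β = 1/(-2 - 9) = -1/11
Result: (1/11)/(x - 9) - (1/11)/(x + 2)


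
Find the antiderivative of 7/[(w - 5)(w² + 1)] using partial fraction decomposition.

Cover-up at w=5: A = 7/(5²+1) = 7/26. Coeff matching: B = -7/26, C = -35/26. Decomposition: (7/26)/(w - 5) - ((7/26)w + 35/26)/(w² + 1). Integrate: linear → ln, quadratic → (1/2)ln + arctan: (7/26) ln|(w - 5)| - (7/52) ln(w² + 1) - (35/26) arctan(w) + C


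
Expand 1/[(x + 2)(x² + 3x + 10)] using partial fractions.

Cover-up at x = -2: A = 1/((-2)² + 3·(-2) + 10) = 1/8. Then B = -A = -1/8, C = -A·(3 - 2) = -1/8
Result: (1/8)/(x + 2) - ((1/8)x + 1/8)/(x² + 3x + 10)


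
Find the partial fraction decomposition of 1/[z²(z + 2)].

Cover-up at z=-2: C = 1/(-2 - 0)² = 1/4. Cover-up at z=0: B = 1/(0 + 2) = 1/2. Comparing z² coeff: A = -C = -1/4
Result: (-1/4)/z + (1/2)/z² + (1/4)/(z + 2)


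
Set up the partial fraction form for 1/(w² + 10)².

Repeated quadratic factor: (Aw + B)/(w² + 10) + (Cw + D)/(w² + 10)²


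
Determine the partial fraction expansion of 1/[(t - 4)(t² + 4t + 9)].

Cover-up at t = 4: P = 1/(4² + 4·4 + 9) = 1/41. Then Q = -P = -1/41, R = -P·(4 + 4) = -8/41
Result: (1/41)/(t - 4) - ((1/41)t + 8/41)/(t² + 4t + 9)


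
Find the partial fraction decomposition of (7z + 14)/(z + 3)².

(7z + 14) = α(z + 3) + β. At z = -3: β = 7·(-3) + 14 = -7. Coeff of z: α = 7
Result: 7/(z + 3) - 7/(z + 3)²


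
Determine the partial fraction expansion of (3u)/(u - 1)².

(3u) = α(u - 1) + β. At u = 1: β = 3·1 + 0 = 3. Coeff of u: α = 3
Result: 3/(u - 1) + 3/(u - 1)²


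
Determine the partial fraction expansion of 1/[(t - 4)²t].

Cover-up at t=0: R = 1/(0 - 4)² = 1/16. Cover-up at t=4: Q = 1/(4 - 0) = 1/4. Comparing t² coeff: P = -R = -1/16
Result: (-1/16)/(t - 4) + (1/4)/(t - 4)² + (1/16)/t


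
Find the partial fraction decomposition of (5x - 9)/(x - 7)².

(5x - 9) = A(x - 7) + B. At x = 7: B = 5·7 - 9 = 26. Coeff of x: A = 5
Result: 5/(x - 7) + 26/(x - 7)²


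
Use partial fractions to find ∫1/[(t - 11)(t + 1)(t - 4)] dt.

Cover-up: α = 1/84, β = 1/60, γ = -1/35. Decomposition: (1/84)/(t - 11) + (1/60)/(t + 1) - (1/35)/(t - 4). Integrate each term: (1/84) ln|(t - 11)| + (1/60) ln|(t + 1)| - (1/35) ln|(t - 4)| + C


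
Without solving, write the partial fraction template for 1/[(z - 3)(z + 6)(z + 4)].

Three distinct linear factors: α/(z - 3) + β/(z + 6) + γ/(z + 4)


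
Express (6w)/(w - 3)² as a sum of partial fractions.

(6w) = A(w - 3) + B. At w = 3: B = 6·3 + 0 = 18. Coeff of w: A = 6
Result: 6/(w - 3) + 18/(w - 3)²


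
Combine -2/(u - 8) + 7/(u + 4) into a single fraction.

Common denominator (u - 8)(u + 4). Numerator: -2(u + 4) + 7(u - 8) = (-2u - 8) + (7u - 56) = 5u - 64
Result: (5u - 64)/[(u - 8)(u + 4)]


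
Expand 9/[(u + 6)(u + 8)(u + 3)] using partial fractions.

Using cover-up method: α = -3/2, β = 9/10, γ = 3/5
Result: (-3/2)/(u + 6) + (9/10)/(u + 8) + (3/5)/(u + 3)


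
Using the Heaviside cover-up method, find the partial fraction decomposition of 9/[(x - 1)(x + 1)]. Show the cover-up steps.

Cover (x - 1): set x=1, get A = 9/(1 + 1) = 9/2. Cover (x + 1): set x=-1, get B = 9/(-1 - 1) = -9/2.
Result: (9/2)/(x - 1) - (9/2)/(x + 1)


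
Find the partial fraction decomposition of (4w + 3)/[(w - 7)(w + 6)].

At w=7: P = (4·7 + 3)/(7 + 6) = 31/13. At w=-6: Q = (4·(-6) + 3)/(-6 - 7) = 21/13
Result: (31/13)/(w - 7) + (21/13)/(w + 6)


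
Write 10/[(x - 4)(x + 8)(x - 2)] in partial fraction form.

Using cover-up method: α = 5/12, β = 1/12, γ = -1/2
Result: (5/12)/(x - 4) + (1/12)/(x + 8) - (1/2)/(x - 2)


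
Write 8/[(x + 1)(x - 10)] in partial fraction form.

8/(x + 1)(x - 10) = α/(x + 1) + β/(x - 10). α = 8/(-1 - 10) = -8/11, β = 8/(10 + 1) = 8/11
Result: (-8/11)/(x + 1) + (8/11)/(x - 10)


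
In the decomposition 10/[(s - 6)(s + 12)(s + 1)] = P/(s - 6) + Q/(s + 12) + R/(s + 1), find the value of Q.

Cover-up at s = -12: Q = 10/[(-12 - 6)(-12 + 1)] = 10/[(-18)(-11)] = 10/198 = 5/99


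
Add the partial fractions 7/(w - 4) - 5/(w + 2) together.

Common denominator (w - 4)(w + 2). Numerator: 7(w + 2) - 5(w - 4) = (7w + 14) - (5w - 20) = 2w + 34
Result: (2w + 34)/[(w - 4)(w + 2)]


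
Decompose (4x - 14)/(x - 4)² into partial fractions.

(4x - 14) = α(x - 4) + β. At x = 4: β = 4·4 - 14 = 2. Coeff of x: α = 4
Result: 4/(x - 4) + 2/(x - 4)²


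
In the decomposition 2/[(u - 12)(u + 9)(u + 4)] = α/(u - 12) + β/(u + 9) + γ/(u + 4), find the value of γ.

Cover-up at u = -4: γ = 2/[(-4 - 12)(-4 + 9)] = 2/[(-16)(5)] = -2/80 = -1/40


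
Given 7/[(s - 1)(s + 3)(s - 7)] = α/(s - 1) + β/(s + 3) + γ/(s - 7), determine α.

Cover-up at s = 1: α = 7/[(1 + 3)(1 - 7)] = 7/[(4)(-6)] = -7/24


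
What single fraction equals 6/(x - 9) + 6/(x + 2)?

Common denominator (x - 9)(x + 2). Numerator: 6(x + 2) + 6(x - 9) = (6x + 12) + (6x - 54) = 12x - 42
Result: (12x - 42)/[(x - 9)(x + 2)]


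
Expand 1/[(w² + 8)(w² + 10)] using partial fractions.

Coefficient matching gives A = C = 0, B = 1/(10-8) = 1/2, D = -B = -1/2
Result: (1/2)/(w² + 8) - (1/2)/(w² + 10)


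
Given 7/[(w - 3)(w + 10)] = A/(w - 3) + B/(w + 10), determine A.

Cover-up at w = 3: A = 7/(3 + 10) = 7/13


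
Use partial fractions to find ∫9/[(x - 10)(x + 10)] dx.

Decompose: 9/[(x - 10)(x + 10)] = (9/20)/(x - 10) - (9/20)/(x + 10). Integrate each term: (9/20) ln|(x - 10)| - (9/20) ln|(x + 10)| + C


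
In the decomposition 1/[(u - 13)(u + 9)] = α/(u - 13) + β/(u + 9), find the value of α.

Cover-up at u = 13: α = 1/(13 + 9) = 1/22


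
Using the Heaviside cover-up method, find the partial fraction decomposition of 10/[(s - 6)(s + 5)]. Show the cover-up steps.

Cover (s - 6): set s=6, get A = 10/(6 + 5) = 10/11. Cover (s + 5): set s=-5, get B = 10/(-5 - 6) = -10/11.
Result: (10/11)/(s - 6) - (10/11)/(s + 5)


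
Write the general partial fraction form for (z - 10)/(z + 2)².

Repeated linear factor: A/(z + 2) + B/(z + 2)²


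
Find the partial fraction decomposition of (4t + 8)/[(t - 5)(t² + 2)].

At t=5: P = (4·5 + 8)/(5² + 2) = 28/27. Q = -P = -28/27, R = 4 - 5·P = -32/27
Result: (28/27)/(t - 5) - ((28/27)t + 32/27)/(t² + 2)


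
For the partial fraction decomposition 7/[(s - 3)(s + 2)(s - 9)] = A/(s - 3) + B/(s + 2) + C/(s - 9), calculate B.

Cover-up at s = -2: B = 7/[(-2 - 3)(-2 - 9)] = 7/[(-5)(-11)] = 7/55


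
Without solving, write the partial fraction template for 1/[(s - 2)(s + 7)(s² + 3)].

Two linear + quadratic: A/(s - 2) + B/(s + 7) + (Cs + D)/(s² + 3)


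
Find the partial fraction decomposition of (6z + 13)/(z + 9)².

(6z + 13) = A(z + 9) + B. At z = -9: B = 6·(-9) + 13 = -41. Coeff of z: A = 6
Result: 6/(z + 9) - 41/(z + 9)²


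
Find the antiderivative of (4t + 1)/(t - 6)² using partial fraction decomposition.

Decompose: P = 4, Q = 4·6 + 1 = 25, so (4t + 1)/(t - 6)² = 4/(t - 6) + 25/(t - 6)². Integrate: ∫ P/(t - 6) dt = 4 ln|(t - 6)|; ∫ Q/(t - 6)² dt = -25/(t - 6). Sum: 4 ln|(t - 6)| - 25/(t - 6) + C


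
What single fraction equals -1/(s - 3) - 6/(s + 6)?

Common denominator (s - 3)(s + 6). Numerator: -1(s + 6) - 6(s - 3) = (-s - 6) - (6s - 18) = -7s + 12
Result: (-7s + 12)/[(s - 3)(s + 6)]


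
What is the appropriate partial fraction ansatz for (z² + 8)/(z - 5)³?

Repeated linear factor (power 3): P/(z - 5) + Q/(z - 5)² + R/(z - 5)³


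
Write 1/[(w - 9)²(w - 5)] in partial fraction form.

Cover-up at w=5: C = 1/(5 - 9)² = 1/16. Cover-up at w=9: B = 1/(9 - 5) = 1/4. Comparing w² coeff: A = -C = -1/16
Result: (-1/16)/(w - 9) + (1/4)/(w - 9)² + (1/16)/(w - 5)


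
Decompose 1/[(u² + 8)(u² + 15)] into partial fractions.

Coefficient matching gives P = R = 0, Q = 1/(15-8) = 1/7, S = -Q = -1/7
Result: (1/7)/(u² + 8) - (1/7)/(u² + 15)


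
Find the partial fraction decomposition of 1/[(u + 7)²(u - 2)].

Cover-up at u=2: C = 1/(2 + 7)² = 1/81. Cover-up at u=-7: B = 1/(-7 - 2) = -1/9. Comparing u² coeff: A = -C = -1/81
Result: (-1/81)/(u + 7) - (1/9)/(u + 7)² + (1/81)/(u - 2)


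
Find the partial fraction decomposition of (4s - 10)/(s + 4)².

(4s - 10) = P(s + 4) + Q. At s = -4: Q = 4·(-4) - 10 = -26. Coeff of s: P = 4
Result: 4/(s + 4) - 26/(s + 4)²


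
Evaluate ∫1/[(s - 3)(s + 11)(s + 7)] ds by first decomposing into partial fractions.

Cover-up: α = 1/140, β = 1/56, γ = -1/40. Decomposition: (1/140)/(s - 3) + (1/56)/(s + 11) - (1/40)/(s + 7). Integrate each term: (1/140) ln|(s - 3)| + (1/56) ln|(s + 11)| - (1/40) ln|(s + 7)| + C


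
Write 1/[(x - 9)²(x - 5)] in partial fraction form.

Cover-up at x=5: R = 1/(5 - 9)² = 1/16. Cover-up at x=9: Q = 1/(9 - 5) = 1/4. Comparing x² coeff: P = -R = -1/16
Result: (-1/16)/(x - 9) + (1/4)/(x - 9)² + (1/16)/(x - 5)


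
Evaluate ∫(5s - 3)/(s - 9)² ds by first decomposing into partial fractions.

Decompose: P = 5, Q = 5·9 - 3 = 42, so (5s - 3)/(s - 9)² = 5/(s - 9) + 42/(s - 9)². Integrate: ∫ P/(s - 9) ds = 5 ln|(s - 9)|; ∫ Q/(s - 9)² ds = -42/(s - 9). Sum: 5 ln|(s - 9)| - 42/(s - 9) + C


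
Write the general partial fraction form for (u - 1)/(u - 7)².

Repeated linear factor: α/(u - 7) + β/(u - 7)²


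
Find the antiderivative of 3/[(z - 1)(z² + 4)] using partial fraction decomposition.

Cover-up at z=1: α = 3/(1²+4) = 3/5. Coeff matching: β = -3/5, γ = -3/5. Decomposition: (3/5)/(z - 1) - ((3/5)z + 3/5)/(z² + 4). Integrate: linear → ln, quadratic → (1/2)ln + arctan: (3/5) ln|(z - 1)| - (3/10) ln(z² + 4) - (3/10) arctan(z/2) + C


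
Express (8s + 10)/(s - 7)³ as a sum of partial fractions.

(8s + 10) = α(s - 7)² + β(s - 7) + γ. At s = 7: γ = 8·7 + 10 = 66. Coefficients: α = 0, β = 8
Result: 8/(s - 7)² + 66/(s - 7)³


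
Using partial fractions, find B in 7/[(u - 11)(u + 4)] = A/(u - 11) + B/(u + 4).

Cover-up at u = -4: B = 7/(-4 - 11) = -7/15


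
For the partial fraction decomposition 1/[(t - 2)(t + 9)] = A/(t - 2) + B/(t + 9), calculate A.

Cover-up at t = 2: A = 1/(2 + 9) = 1/11


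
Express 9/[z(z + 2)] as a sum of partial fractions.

9/z(z + 2) = P/z + Q/(z + 2). P = 9/(0 + 2) = 9/2, Q = 9/(-2 - 0) = -9/2
Result: (9/2)/z - (9/2)/(z + 2)


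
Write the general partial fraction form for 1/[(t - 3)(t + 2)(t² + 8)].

Two linear + quadratic: A/(t - 3) + B/(t + 2) + (Ct + D)/(t² + 8)


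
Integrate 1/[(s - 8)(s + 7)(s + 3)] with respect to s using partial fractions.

Cover-up: α = 1/165, β = 1/60, γ = -1/44. Decomposition: (1/165)/(s - 8) + (1/60)/(s + 7) - (1/44)/(s + 3). Integrate each term: (1/165) ln|(s - 8)| + (1/60) ln|(s + 7)| - (1/44) ln|(s + 3)| + C


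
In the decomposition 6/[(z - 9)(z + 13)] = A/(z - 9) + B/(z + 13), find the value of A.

Cover-up at z = 9: A = 6/(9 + 13) = 6/22 = 3/11


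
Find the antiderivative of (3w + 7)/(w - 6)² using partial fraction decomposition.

Decompose: α = 3, β = 3·6 + 7 = 25, so (3w + 7)/(w - 6)² = 3/(w - 6) + 25/(w - 6)². Integrate: ∫ α/(w - 6) dw = 3 ln|(w - 6)|; ∫ β/(w - 6)² dw = -25/(w - 6). Sum: 3 ln|(w - 6)| - 25/(w - 6) + C


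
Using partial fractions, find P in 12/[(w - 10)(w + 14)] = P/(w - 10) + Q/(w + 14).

Cover-up at w = 10: P = 12/(10 + 14) = 12/24 = 1/2


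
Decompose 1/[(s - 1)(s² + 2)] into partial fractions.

Cover-up at s = 1: α = 1/(1² + 2) = 1/3. Then β = -α = -1/3, γ = -α·(0 + 1) = -1/3
Result: (1/3)/(s - 1) - ((1/3)s + 1/3)/(s² + 2)


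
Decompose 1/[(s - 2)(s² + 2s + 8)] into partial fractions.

Cover-up at s = 2: A = 1/(2² + 2·2 + 8) = 1/16. Then B = -A = -1/16, C = -A·(2 + 2) = -1/4
Result: (1/16)/(s - 2) - ((1/16)s + 1/4)/(s² + 2s + 8)


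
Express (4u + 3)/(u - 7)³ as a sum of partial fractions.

(4u + 3) = P(u - 7)² + Q(u - 7) + R. At u = 7: R = 4·7 + 3 = 31. Coefficients: P = 0, Q = 4
Result: 4/(u - 7)² + 31/(u - 7)³


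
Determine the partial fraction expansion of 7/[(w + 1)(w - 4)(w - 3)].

Using cover-up method: α = 7/20, β = 7/5, γ = -7/4
Result: (7/20)/(w + 1) + (7/5)/(w - 4) - (7/4)/(w - 3)


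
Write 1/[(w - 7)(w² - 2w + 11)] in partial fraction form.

Cover-up at w = 7: A = 1/(7² - 2·7 + 11) = 1/46. Then B = -A = -1/46, C = -A·(-2 + 7) = -5/46
Result: (1/46)/(w - 7) - ((1/46)w + 5/46)/(w² - 2w + 11)


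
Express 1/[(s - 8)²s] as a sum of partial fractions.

Cover-up at s=0: C = 1/(0 - 8)² = 1/64. Cover-up at s=8: B = 1/(8 - 0) = 1/8. Comparing s² coeff: A = -C = -1/64
Result: (-1/64)/(s - 8) + (1/8)/(s - 8)² + (1/64)/s


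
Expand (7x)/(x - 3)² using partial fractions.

(7x) = A(x - 3) + B. At x = 3: B = 7·3 + 0 = 21. Coeff of x: A = 7
Result: 7/(x - 3) + 21/(x - 3)²


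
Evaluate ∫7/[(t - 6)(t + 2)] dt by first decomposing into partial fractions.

Decompose: 7/[(t - 6)(t + 2)] = (7/8)/(t - 6) - (7/8)/(t + 2). Integrate each term: (7/8) ln|(t - 6)| - (7/8) ln|(t + 2)| + C


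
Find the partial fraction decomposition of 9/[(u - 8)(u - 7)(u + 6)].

Using cover-up method: P = 9/14, Q = -9/13, R = 9/182
Result: (9/14)/(u - 8) - (9/13)/(u - 7) + (9/182)/(u + 6)


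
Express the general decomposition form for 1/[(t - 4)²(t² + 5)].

Repeated linear + quadratic: α/(t - 4) + β/(t - 4)² + (γt + δ)/(t² + 5)


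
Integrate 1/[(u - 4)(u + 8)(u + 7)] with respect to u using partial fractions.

Cover-up: P = 1/132, Q = 1/12, R = -1/11. Decomposition: (1/132)/(u - 4) + (1/12)/(u + 8) - (1/11)/(u + 7). Integrate each term: (1/132) ln|(u - 4)| + (1/12) ln|(u + 8)| - (1/11) ln|(u + 7)| + C


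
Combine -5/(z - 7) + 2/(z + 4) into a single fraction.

Common denominator (z - 7)(z + 4). Numerator: -5(z + 4) + 2(z - 7) = (-5z - 20) + (2z - 14) = -3z - 34
Result: (-3z - 34)/[(z - 7)(z + 4)]


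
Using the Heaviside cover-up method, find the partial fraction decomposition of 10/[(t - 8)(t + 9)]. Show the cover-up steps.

Cover (t - 8): set t=8, get A = 10/(8 + 9) = 10/17. Cover (t + 9): set t=-9, get B = 10/(-9 - 8) = -10/17.
Result: (10/17)/(t - 8) - (10/17)/(t + 9)


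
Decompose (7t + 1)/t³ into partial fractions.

(7t + 1) = At² + Bt + C. At t = 0: C = 7·0 + 1 = 1. Coefficients: A = 0, B = 7
Result: 7/t² + 1/t³


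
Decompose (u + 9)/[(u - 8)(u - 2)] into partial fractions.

At u=8: P = (1·8 + 9)/(8 - 2) = 17/6. At u=2: Q = (1·2 + 9)/(2 - 8) = -11/6
Result: (17/6)/(u - 8) - (11/6)/(u - 2)


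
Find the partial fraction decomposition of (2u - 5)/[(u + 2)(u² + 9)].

At u=-2: α = (2·(-2) - 5)/((-2)² + 9) = -9/13. β = -α = 9/13, γ = 2 - (-2)·α = 8/13
Result: (-9/13)/(u + 2) + ((9/13)u + 8/13)/(u² + 9)


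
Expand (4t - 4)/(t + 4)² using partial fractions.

(4t - 4) = P(t + 4) + Q. At t = -4: Q = 4·(-4) - 4 = -20. Coeff of t: P = 4
Result: 4/(t + 4) - 20/(t + 4)²


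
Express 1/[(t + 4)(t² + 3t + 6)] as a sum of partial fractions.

Cover-up at t = -4: P = 1/((-4)² + 3·(-4) + 6) = 1/10. Then Q = -P = -1/10, R = -P·(3 - 4) = 1/10
Result: (1/10)/(t + 4) - ((1/10)t - 1/10)/(t² + 3t + 6)


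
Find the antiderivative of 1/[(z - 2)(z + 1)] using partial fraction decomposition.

Decompose: 1/[(z - 2)(z + 1)] = (1/3)/(z - 2) - (1/3)/(z + 1). Integrate each term: (1/3) ln|(z - 2)| - (1/3) ln|(z + 1)| + C


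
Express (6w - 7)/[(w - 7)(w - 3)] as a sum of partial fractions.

At w=7: A = (6·7 - 7)/(7 - 3) = 35/4. At w=3: B = (6·3 - 7)/(3 - 7) = -11/4
Result: (35/4)/(w - 7) - (11/4)/(w - 3)


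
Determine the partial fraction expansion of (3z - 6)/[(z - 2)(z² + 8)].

At z=2: A = (3·2 - 6)/(2² + 8) = 0. B = -A = 0, C = 3 - 2·A = 3
Result: (3)/(z² + 8)


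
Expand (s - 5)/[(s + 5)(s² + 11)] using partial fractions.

At s=-5: α = (1·(-5) - 5)/((-5)² + 11) = -5/18. β = -α = 5/18, γ = 1 - (-5)·α = -7/18
Result: (-5/18)/(s + 5) + ((5/18)s - 7/18)/(s² + 11)


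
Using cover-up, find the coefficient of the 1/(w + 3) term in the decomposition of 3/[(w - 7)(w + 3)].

Cover (w + 3), set w=-3: 3/((w - 7) at w=-3) = 3/(-10) = -3/10


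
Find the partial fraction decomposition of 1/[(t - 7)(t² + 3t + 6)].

Cover-up at t = 7: α = 1/(7² + 3·7 + 6) = 1/76. Then β = -α = -1/76, γ = -α·(3 + 7) = -5/38
Result: (1/76)/(t - 7) - ((1/76)t + 5/38)/(t² + 3t + 6)


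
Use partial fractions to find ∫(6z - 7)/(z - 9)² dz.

Decompose: A = 6, B = 6·9 - 7 = 47, so (6z - 7)/(z - 9)² = 6/(z - 9) + 47/(z - 9)². Integrate: ∫ A/(z - 9) dz = 6 ln|(z - 9)|; ∫ B/(z - 9)² dz = -47/(z - 9). Sum: 6 ln|(z - 9)| - 47/(z - 9) + C


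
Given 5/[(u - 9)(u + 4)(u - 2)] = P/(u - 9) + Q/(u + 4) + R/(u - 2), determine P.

Cover-up at u = 9: P = 5/[(9 + 4)(9 - 2)] = 5/[(13)(7)] = 5/91


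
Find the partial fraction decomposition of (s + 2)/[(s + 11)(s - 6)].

At s=-11: α = (1·(-11) + 2)/(-11 - 6) = 9/17. At s=6: β = (1·6 + 2)/(6 + 11) = 8/17
Result: (9/17)/(s + 11) + (8/17)/(s - 6)


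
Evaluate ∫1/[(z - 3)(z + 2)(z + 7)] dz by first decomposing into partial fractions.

Cover-up: A = 1/50, B = -1/25, C = 1/50. Decomposition: (1/50)/(z - 3) - (1/25)/(z + 2) + (1/50)/(z + 7). Integrate each term: (1/50) ln|(z - 3)| - (1/25) ln|(z + 2)| + (1/50) ln|(z + 7)| + C


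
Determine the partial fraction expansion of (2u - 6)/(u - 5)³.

(2u - 6) = α(u - 5)² + β(u - 5) + γ. At u = 5: γ = 2·5 - 6 = 4. Coefficients: α = 0, β = 2
Result: 2/(u - 5)² + 4/(u - 5)³


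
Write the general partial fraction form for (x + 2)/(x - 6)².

Repeated linear factor: P/(x - 6) + Q/(x - 6)²


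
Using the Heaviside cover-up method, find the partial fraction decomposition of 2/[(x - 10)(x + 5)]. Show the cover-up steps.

Cover (x - 10): set x=10, get α = 2/(10 + 5) = 2/15. Cover (x + 5): set x=-5, get β = 2/(-5 - 10) = -2/15.
Result: (2/15)/(x - 10) - (2/15)/(x + 5)


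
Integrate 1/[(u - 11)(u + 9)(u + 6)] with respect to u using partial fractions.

Cover-up: α = 1/340, β = 1/60, γ = -1/51. Decomposition: (1/340)/(u - 11) + (1/60)/(u + 9) - (1/51)/(u + 6). Integrate each term: (1/340) ln|(u - 11)| + (1/60) ln|(u + 9)| - (1/51) ln|(u + 6)| + C


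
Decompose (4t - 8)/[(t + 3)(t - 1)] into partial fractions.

At t=-3: α = (4·(-3) - 8)/(-3 - 1) = 5. At t=1: β = (4·1 - 8)/(1 + 3) = -1
Result: 5/(t + 3) - 1/(t - 1)


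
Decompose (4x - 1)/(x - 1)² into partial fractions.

(4x - 1) = A(x - 1) + B. At x = 1: B = 4·1 - 1 = 3. Coeff of x: A = 4
Result: 4/(x - 1) + 3/(x - 1)²


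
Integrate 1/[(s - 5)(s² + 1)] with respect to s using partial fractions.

Cover-up at s=5: α = 1/(5²+1) = 1/26. Coeff matching: β = -1/26, γ = -5/26. Decomposition: (1/26)/(s - 5) - ((1/26)s + 5/26)/(s² + 1). Integrate: linear → ln, quadratic → (1/2)ln + arctan: (1/26) ln|(s - 5)| - (1/52) ln(s² + 1) - (5/26) arctan(s) + C


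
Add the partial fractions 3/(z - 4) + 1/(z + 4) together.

Common denominator (z - 4)(z + 4). Numerator: 3(z + 4) + 1(z - 4) = (3z + 12) + (z - 4) = 4z + 8
Result: (4z + 8)/[(z - 4)(z + 4)]


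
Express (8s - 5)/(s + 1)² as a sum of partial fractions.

(8s - 5) = A(s + 1) + B. At s = -1: B = 8·(-1) - 5 = -13. Coeff of s: A = 8
Result: 8/(s + 1) - 13/(s + 1)²


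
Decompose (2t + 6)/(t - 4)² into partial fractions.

(2t + 6) = α(t - 4) + β. At t = 4: β = 2·4 + 6 = 14. Coeff of t: α = 2
Result: 2/(t - 4) + 14/(t - 4)²


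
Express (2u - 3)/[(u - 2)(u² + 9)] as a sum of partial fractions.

At u=2: A = (2·2 - 3)/(2² + 9) = 1/13. B = -A = -1/13, C = 2 - 2·A = 24/13
Result: (1/13)/(u - 2) - ((1/13)u - 24/13)/(u² + 9)


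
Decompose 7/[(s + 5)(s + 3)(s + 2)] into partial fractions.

Using cover-up method: α = 7/6, β = -7/2, γ = 7/3
Result: (7/6)/(s + 5) - (7/2)/(s + 3) + (7/3)/(s + 2)


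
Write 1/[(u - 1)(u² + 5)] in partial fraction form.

Cover-up at u = 1: A = 1/(1² + 5) = 1/6. Then B = -A = -1/6, C = -A·(0 + 1) = -1/6
Result: (1/6)/(u - 1) - ((1/6)u + 1/6)/(u² + 5)


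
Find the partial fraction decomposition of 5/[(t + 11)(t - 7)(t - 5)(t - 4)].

Using Heaviside cover-up: (-1/864)/(t + 11) + (5/108)/(t - 7) - (5/32)/(t - 5) + (1/9)/(t - 4)


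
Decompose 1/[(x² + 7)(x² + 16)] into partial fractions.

Coefficient matching gives A = C = 0, B = 1/(16-7) = 1/9, D = -B = -1/9
Result: (1/9)/(x² + 7) - (1/9)/(x² + 16)


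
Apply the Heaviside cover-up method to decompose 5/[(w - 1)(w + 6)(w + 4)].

Cover (w - 1), w=1: A = 5/[(1 + 6)(1 + 4)] = 1/7. Cover (w + 6), w=-6: B = 5/[(-6 - 1)(-6 + 4)] = 5/14. Cover (w + 4), w=-4: C = 5/[(-4 - 1)(-4 + 6)] = -1/2.
Result: (1/7)/(w - 1) + (5/14)/(w + 6) - (1/2)/(w + 4)


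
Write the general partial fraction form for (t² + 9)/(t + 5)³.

Repeated linear factor (power 3): P/(t + 5) + Q/(t + 5)² + R/(t + 5)³


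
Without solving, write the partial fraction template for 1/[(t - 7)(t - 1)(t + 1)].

Three distinct linear factors: A/(t - 7) + B/(t - 1) + C/(t + 1)


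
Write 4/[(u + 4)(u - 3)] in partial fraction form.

4/(u + 4)(u - 3) = α/(u + 4) + β/(u - 3). α = 4/(-4 - 3) = -4/7, β = 4/(3 + 4) = 4/7
Result: (-4/7)/(u + 4) + (4/7)/(u - 3)


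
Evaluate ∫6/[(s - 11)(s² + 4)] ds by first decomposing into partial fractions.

Cover-up at s=11: P = 6/(11²+4) = 6/125. Coeff matching: Q = -6/125, R = -66/125. Decomposition: (6/125)/(s - 11) - ((6/125)s + 66/125)/(s² + 4). Integrate: linear → ln, quadratic → (1/2)ln + arctan: (6/125) ln|(s - 11)| - (3/125) ln(s² + 4) - (33/125) arctan(s/2) + C


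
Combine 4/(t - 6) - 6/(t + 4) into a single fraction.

Common denominator (t - 6)(t + 4). Numerator: 4(t + 4) - 6(t - 6) = (4t + 16) - (6t - 36) = -2t + 52
Result: (-2t + 52)/[(t - 6)(t + 4)]


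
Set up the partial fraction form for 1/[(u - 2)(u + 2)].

Distinct linear factors: P/(u - 2) + Q/(u + 2)


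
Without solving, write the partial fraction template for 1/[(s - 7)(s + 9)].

Distinct linear factors: A/(s - 7) + B/(s + 9)


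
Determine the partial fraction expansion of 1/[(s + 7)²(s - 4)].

Cover-up at s=4: C = 1/(4 + 7)² = 1/121. Cover-up at s=-7: B = 1/(-7 - 4) = -1/11. Comparing s² coeff: A = -C = -1/121
Result: (-1/121)/(s + 7) - (1/11)/(s + 7)² + (1/121)/(s - 4)


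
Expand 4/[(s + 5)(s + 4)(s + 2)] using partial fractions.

Using cover-up method: P = 4/3, Q = -2, R = 2/3
Result: (4/3)/(s + 5) - 2/(s + 4) + (2/3)/(s + 2)


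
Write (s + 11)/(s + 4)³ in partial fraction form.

(s + 11) = A(s + 4)² + B(s + 4) + C. At s = -4: C = 1·(-4) + 11 = 7. Coefficients: A = 0, B = 1
Result: 1/(s + 4)² + 7/(s + 4)³


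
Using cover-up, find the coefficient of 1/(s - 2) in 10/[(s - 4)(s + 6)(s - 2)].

Cover (s - 2), set s=2: 10/[(2 - 4)(2 + 6)] = -5/8


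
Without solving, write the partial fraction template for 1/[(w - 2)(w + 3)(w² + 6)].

Two linear + quadratic: P/(w - 2) + Q/(w + 3) + (Rw + S)/(w² + 6)


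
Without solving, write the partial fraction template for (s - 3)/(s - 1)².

Repeated linear factor: A/(s - 1) + B/(s - 1)²


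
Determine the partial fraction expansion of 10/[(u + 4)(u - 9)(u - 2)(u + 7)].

Using Heaviside cover-up: (5/117)/(u + 4) + (5/728)/(u - 9) - (5/189)/(u - 2) - (5/216)/(u + 7)


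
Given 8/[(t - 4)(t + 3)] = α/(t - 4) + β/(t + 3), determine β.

Cover-up at t = -3: β = 8/(-3 - 4) = -8/7


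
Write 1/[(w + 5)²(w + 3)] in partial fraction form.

Cover-up at w=-3: γ = 1/(-3 + 5)² = 1/4. Cover-up at w=-5: β = 1/(-5 + 3) = -1/2. Comparing w² coeff: α = -γ = -1/4
Result: (-1/4)/(w + 5) - (1/2)/(w + 5)² + (1/4)/(w + 3)


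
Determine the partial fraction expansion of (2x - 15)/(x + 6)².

(2x - 15) = α(x + 6) + β. At x = -6: β = 2·(-6) - 15 = -27. Coeff of x: α = 2
Result: 2/(x + 6) - 27/(x + 6)²


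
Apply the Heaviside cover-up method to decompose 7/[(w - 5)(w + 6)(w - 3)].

Cover (w - 5), w=5: α = 7/[(5 + 6)(5 - 3)] = 7/22. Cover (w + 6), w=-6: β = 7/[(-6 - 5)(-6 - 3)] = 7/99. Cover (w - 3), w=3: γ = 7/[(3 - 5)(3 + 6)] = -7/18.
Result: (7/22)/(w - 5) + (7/99)/(w + 6) - (7/18)/(w - 3)


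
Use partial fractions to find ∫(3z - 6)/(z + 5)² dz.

Decompose: α = 3, β = 3·(-5) - 6 = -21, so (3z - 6)/(z + 5)² = 3/(z + 5) - 21/(z + 5)². Integrate: ∫ α/(z + 5) dz = 3 ln|(z + 5)|; ∫ β/(z + 5)² dz = 21/(z + 5). Sum: 3 ln|(z + 5)| + 21/(z + 5) + C


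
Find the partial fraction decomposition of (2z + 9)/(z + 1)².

(2z + 9) = A(z + 1) + B. At z = -1: B = 2·(-1) + 9 = 7. Coeff of z: A = 2
Result: 2/(z + 1) + 7/(z + 1)²


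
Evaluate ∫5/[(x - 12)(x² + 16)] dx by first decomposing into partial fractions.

Cover-up at x=12: A = 5/(12²+16) = 1/32. Coeff matching: B = -1/32, C = -3/8. Decomposition: (1/32)/(x - 12) - ((1/32)x + 3/8)/(x² + 16). Integrate: linear → ln, quadratic → (1/2)ln + arctan: (1/32) ln|(x - 12)| - (1/64) ln(x² + 16) - (3/32) arctan(x/4) + C


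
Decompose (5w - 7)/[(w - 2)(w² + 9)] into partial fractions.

At w=2: A = (5·2 - 7)/(2² + 9) = 3/13. B = -A = -3/13, C = 5 - 2·A = 59/13
Result: (3/13)/(w - 2) - ((3/13)w - 59/13)/(w² + 9)


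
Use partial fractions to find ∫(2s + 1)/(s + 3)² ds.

Decompose: A = 2, B = 2·(-3) + 1 = -5, so (2s + 1)/(s + 3)² = 2/(s + 3) - 5/(s + 3)². Integrate: ∫ A/(s + 3) ds = 2 ln|(s + 3)|; ∫ B/(s + 3)² ds = 5/(s + 3). Sum: 2 ln|(s + 3)| + 5/(s + 3) + C


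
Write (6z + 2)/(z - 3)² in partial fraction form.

(6z + 2) = A(z - 3) + B. At z = 3: B = 6·3 + 2 = 20. Coeff of z: A = 6
Result: 6/(z - 3) + 20/(z - 3)²


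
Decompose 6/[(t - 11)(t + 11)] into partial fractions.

6/(t - 11)(t + 11) = α/(t - 11) + β/(t + 11). α = 6/(11 + 11) = 3/11, β = 6/(-11 - 11) = -3/11
Result: (3/11)/(t - 11) - (3/11)/(t + 11)


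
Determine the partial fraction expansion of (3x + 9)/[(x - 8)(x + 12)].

At x=8: P = (3·8 + 9)/(8 + 12) = 33/20. At x=-12: Q = (3·(-12) + 9)/(-12 - 8) = 27/20
Result: (33/20)/(x - 8) + (27/20)/(x + 12)


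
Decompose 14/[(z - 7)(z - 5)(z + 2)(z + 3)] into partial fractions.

Using Heaviside cover-up: (7/90)/(z - 7) - (1/8)/(z - 5) + (2/9)/(z + 2) - (7/40)/(z + 3)


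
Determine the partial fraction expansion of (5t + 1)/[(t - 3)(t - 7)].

At t=3: P = (5·3 + 1)/(3 - 7) = -4. At t=7: Q = (5·7 + 1)/(7 - 3) = 9
Result: -4/(t - 3) + 9/(t - 7)


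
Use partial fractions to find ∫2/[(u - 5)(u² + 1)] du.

Cover-up at u=5: α = 2/(5²+1) = 1/13. Coeff matching: β = -1/13, γ = -5/13. Decomposition: (1/13)/(u - 5) - ((1/13)u + 5/13)/(u² + 1). Integrate: linear → ln, quadratic → (1/2)ln + arctan: (1/13) ln|(u - 5)| - (1/26) ln(u² + 1) - (5/13) arctan(u) + C


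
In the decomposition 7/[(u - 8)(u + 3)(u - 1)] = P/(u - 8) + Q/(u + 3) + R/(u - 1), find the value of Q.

Cover-up at u = -3: Q = 7/[(-3 - 8)(-3 - 1)] = 7/[(-11)(-4)] = 7/44


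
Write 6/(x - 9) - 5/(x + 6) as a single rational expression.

Common denominator (x - 9)(x + 6). Numerator: 6(x + 6) - 5(x - 9) = (6x + 36) - (5x - 45) = x + 81
Result: (x + 81)/[(x - 9)(x + 6)]


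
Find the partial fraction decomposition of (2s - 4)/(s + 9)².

(2s - 4) = α(s + 9) + β. At s = -9: β = 2·(-9) - 4 = -22. Coeff of s: α = 2
Result: 2/(s + 9) - 22/(s + 9)²


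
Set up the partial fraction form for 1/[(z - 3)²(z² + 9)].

Repeated linear + quadratic: α/(z - 3) + β/(z - 3)² + (γz + δ)/(z² + 9)


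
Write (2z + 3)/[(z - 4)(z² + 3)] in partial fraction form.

At z=4: A = (2·4 + 3)/(4² + 3) = 11/19. B = -A = -11/19, C = 2 - 4·A = -6/19
Result: (11/19)/(z - 4) - ((11/19)z + 6/19)/(z² + 3)


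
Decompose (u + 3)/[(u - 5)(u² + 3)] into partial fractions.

At u=5: A = (1·5 + 3)/(5² + 3) = 2/7. B = -A = -2/7, C = 1 - 5·A = -3/7
Result: (2/7)/(u - 5) - ((2/7)u + 3/7)/(u² + 3)


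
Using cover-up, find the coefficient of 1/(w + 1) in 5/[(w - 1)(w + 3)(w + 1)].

Cover (w + 1), set w=-1: 5/[(-1 - 1)(-1 + 3)] = -5/4


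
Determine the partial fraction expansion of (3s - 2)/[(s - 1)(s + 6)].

At s=1: A = (3·1 - 2)/(1 + 6) = 1/7. At s=-6: B = (3·(-6) - 2)/(-6 - 1) = 20/7
Result: (1/7)/(s - 1) + (20/7)/(s + 6)


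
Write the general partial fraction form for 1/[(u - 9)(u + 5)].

Distinct linear factors: α/(u - 9) + β/(u + 5)


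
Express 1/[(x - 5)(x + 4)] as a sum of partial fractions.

1/(x - 5)(x + 4) = P/(x - 5) + Q/(x + 4). P = 1/(5 + 4) = 1/9, Q = 1/(-4 - 5) = -1/9
Result: (1/9)/(x - 5) - (1/9)/(x + 4)


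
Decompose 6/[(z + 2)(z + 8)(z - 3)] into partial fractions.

Using cover-up method: P = -1/5, Q = 1/11, R = 6/55
Result: (-1/5)/(z + 2) + (1/11)/(z + 8) + (6/55)/(z - 3)


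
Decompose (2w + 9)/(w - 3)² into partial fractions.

(2w + 9) = α(w - 3) + β. At w = 3: β = 2·3 + 9 = 15. Coeff of w: α = 2
Result: 2/(w - 3) + 15/(w - 3)²


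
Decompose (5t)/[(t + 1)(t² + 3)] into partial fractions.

At t=-1: A = (5·(-1) + 0)/((-1)² + 3) = -5/4. B = -A = 5/4, C = 5 - (-1)·A = 15/4
Result: (-5/4)/(t + 1) + ((5/4)t + 15/4)/(t² + 3)


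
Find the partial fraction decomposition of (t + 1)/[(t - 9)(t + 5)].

At t=9: A = (1·9 + 1)/(9 + 5) = 5/7. At t=-5: B = (1·(-5) + 1)/(-5 - 9) = 2/7
Result: (5/7)/(t - 9) + (2/7)/(t + 5)


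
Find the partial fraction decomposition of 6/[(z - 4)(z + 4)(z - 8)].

Using cover-up method: α = -3/16, β = 1/16, γ = 1/8
Result: (-3/16)/(z - 4) + (1/16)/(z + 4) + (1/8)/(z - 8)


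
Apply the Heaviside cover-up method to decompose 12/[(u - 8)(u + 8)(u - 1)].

Cover (u - 8), u=8: α = 12/[(8 + 8)(8 - 1)] = 3/28. Cover (u + 8), u=-8: β = 12/[(-8 - 8)(-8 - 1)] = 1/12. Cover (u - 1), u=1: γ = 12/[(1 - 8)(1 + 8)] = -4/21.
Result: (3/28)/(u - 8) + (1/12)/(u + 8) - (4/21)/(u - 1)


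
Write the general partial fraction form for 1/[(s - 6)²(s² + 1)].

Repeated linear + quadratic: A/(s - 6) + B/(s - 6)² + (Cs + D)/(s² + 1)


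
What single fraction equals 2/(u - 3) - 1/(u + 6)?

Common denominator (u - 3)(u + 6). Numerator: 2(u + 6) - 1(u - 3) = (2u + 12) - (u - 3) = u + 15
Result: (u + 15)/[(u - 3)(u + 6)]


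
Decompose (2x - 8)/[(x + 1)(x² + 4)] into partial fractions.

At x=-1: A = (2·(-1) - 8)/((-1)² + 4) = -2. B = -A = 2, C = 2 - (-1)·A = 0
Result: -2/(x + 1) + (2x)/(x² + 4)


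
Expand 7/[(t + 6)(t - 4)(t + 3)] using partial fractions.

Using cover-up method: P = 7/30, Q = 1/10, R = -1/3
Result: (7/30)/(t + 6) + (1/10)/(t - 4) - (1/3)/(t + 3)


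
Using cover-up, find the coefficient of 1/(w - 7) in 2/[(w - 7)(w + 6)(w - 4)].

Cover (w - 7), set w=7: 2/[(7 + 6)(7 - 4)] = 2/39


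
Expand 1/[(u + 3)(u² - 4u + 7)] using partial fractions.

Cover-up at u = -3: α = 1/((-3)² - 4·(-3) + 7) = 1/28. Then β = -α = -1/28, γ = -α·(-4 - 3) = 1/4
Result: (1/28)/(u + 3) - ((1/28)u - 1/4)/(u² - 4u + 7)


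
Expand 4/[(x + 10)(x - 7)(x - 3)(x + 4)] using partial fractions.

Using Heaviside cover-up: (-2/663)/(x + 10) + (1/187)/(x - 7) - (1/91)/(x - 3) + (2/231)/(x + 4)


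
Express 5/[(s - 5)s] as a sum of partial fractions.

5/(s - 5)s = A/(s - 5) + B/s. A = 5/(5 - 0) = 1, B = 5/(0 - 5) = -1
Result: 1/(s - 5) - 1/s


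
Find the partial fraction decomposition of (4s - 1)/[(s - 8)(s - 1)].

At s=8: α = (4·8 - 1)/(8 - 1) = 31/7. At s=1: β = (4·1 - 1)/(1 - 8) = -3/7
Result: (31/7)/(s - 8) - (3/7)/(s - 1)


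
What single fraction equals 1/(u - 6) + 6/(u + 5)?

Common denominator (u - 6)(u + 5). Numerator: 1(u + 5) + 6(u - 6) = (u + 5) + (6u - 36) = 7u - 31
Result: (7u - 31)/[(u - 6)(u + 5)]


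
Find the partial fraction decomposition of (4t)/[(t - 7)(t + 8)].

At t=7: α = (4·7 + 0)/(7 + 8) = 28/15. At t=-8: β = (4·(-8) + 0)/(-8 - 7) = 32/15
Result: (28/15)/(t - 7) + (32/15)/(t + 8)


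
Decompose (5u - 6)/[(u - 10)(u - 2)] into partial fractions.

At u=10: α = (5·10 - 6)/(10 - 2) = 11/2. At u=2: β = (5·2 - 6)/(2 - 10) = -1/2
Result: (11/2)/(u - 10) - (1/2)/(u - 2)


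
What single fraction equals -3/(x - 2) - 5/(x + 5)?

Common denominator (x - 2)(x + 5). Numerator: -3(x + 5) - 5(x - 2) = (-3x - 15) - (5x - 10) = -8x - 5
Result: (-8x - 5)/[(x - 2)(x + 5)]


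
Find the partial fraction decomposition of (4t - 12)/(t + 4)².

(4t - 12) = P(t + 4) + Q. At t = -4: Q = 4·(-4) - 12 = -28. Coeff of t: P = 4
Result: 4/(t + 4) - 28/(t + 4)²


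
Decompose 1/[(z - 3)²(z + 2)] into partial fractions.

Cover-up at z=-2: C = 1/(-2 - 3)² = 1/25. Cover-up at z=3: B = 1/(3 + 2) = 1/5. Comparing z² coeff: A = -C = -1/25
Result: (-1/25)/(z - 3) + (1/5)/(z - 3)² + (1/25)/(z + 2)


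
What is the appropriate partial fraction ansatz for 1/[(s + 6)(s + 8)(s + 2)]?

Three distinct linear factors: α/(s + 6) + β/(s + 8) + γ/(s + 2)


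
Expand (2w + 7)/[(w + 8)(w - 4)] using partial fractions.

At w=-8: A = (2·(-8) + 7)/(-8 - 4) = 3/4. At w=4: B = (2·4 + 7)/(4 + 8) = 5/4
Result: (3/4)/(w + 8) + (5/4)/(w - 4)


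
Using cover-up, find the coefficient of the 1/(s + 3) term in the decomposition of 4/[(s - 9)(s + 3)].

Cover (s + 3), set s=-3: 4/((s - 9) at s=-3) = 4/(-12) = -1/3


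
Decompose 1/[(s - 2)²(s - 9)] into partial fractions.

Cover-up at s=9: γ = 1/(9 - 2)² = 1/49. Cover-up at s=2: β = 1/(2 - 9) = -1/7. Comparing s² coeff: α = -γ = -1/49
Result: (-1/49)/(s - 2) - (1/7)/(s - 2)² + (1/49)/(s - 9)


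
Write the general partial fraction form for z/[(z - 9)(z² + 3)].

Linear + irreducible quadratic: A/(z - 9) + (Bz + C)/(z² + 3)


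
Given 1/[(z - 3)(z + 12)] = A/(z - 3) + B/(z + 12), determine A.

Cover-up at z = 3: A = 1/(3 + 12) = 1/15


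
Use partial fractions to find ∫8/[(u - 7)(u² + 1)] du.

Cover-up at u=7: α = 8/(7²+1) = 4/25. Coeff matching: β = -4/25, γ = -28/25. Decomposition: (4/25)/(u - 7) - ((4/25)u + 28/25)/(u² + 1). Integrate: linear → ln, quadratic → (1/2)ln + arctan: (4/25) ln|(u - 7)| - (2/25) ln(u² + 1) - (28/25) arctan(u) + C


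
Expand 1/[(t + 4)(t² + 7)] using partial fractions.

Cover-up at t = -4: A = 1/((-4)² + 7) = 1/23. Then B = -A = -1/23, C = -A·(0 - 4) = 4/23
Result: (1/23)/(t + 4) - ((1/23)t - 4/23)/(t² + 7)


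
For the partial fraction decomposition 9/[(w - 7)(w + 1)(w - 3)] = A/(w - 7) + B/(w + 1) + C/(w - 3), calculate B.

Cover-up at w = -1: B = 9/[(-1 - 7)(-1 - 3)] = 9/[(-8)(-4)] = 9/32


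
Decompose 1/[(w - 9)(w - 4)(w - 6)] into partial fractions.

Using cover-up method: A = 1/15, B = 1/10, C = -1/6
Result: (1/15)/(w - 9) + (1/10)/(w - 4) - (1/6)/(w - 6)


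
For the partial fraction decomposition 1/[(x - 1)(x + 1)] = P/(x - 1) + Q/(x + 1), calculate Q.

Cover-up at x = -1: Q = 1/(-1 - 1) = -1/2


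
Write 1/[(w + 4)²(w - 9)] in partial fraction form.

Cover-up at w=9: C = 1/(9 + 4)² = 1/169. Cover-up at w=-4: B = 1/(-4 - 9) = -1/13. Comparing w² coeff: A = -C = -1/169
Result: (-1/169)/(w + 4) - (1/13)/(w + 4)² + (1/169)/(w - 9)


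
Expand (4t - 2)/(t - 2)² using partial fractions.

(4t - 2) = A(t - 2) + B. At t = 2: B = 4·2 - 2 = 6. Coeff of t: A = 4
Result: 4/(t - 2) + 6/(t - 2)²
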